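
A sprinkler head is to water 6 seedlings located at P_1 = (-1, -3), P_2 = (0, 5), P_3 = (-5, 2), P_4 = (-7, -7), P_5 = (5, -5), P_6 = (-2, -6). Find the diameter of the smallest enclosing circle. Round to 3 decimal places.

14.535

The minimum enclosing circle of a finite set is fixed by two of the points (as a diameter) or three (as a circumcircle).
The minimum enclosing circle is determined by three boundary points: P_2, P_4, P_5.
Their circumcentre is (-43/26, -27/13) with r² = 35705/676.
The farthest remaining point P_3 is at distance² 18805/676 ≤ 35705/676.
Diameter = 2r = 2√(35705/676) ≈ 14.535.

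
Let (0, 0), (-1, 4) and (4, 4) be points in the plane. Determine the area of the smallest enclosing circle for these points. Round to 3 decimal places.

Call the three points A, B, C in the order given.
Side lengths²: AB² = 17, AC² = 32, BC² = 25.
Since AC² = 32 < 25 + 17 = 42, the triangle is acute, so the smallest enclosing circle is the circumcircle.
Circumcentre = (1.5, 2.5), r² = 8.5.
Area = π·r² = π·8.5 ≈ 26.704.

26.704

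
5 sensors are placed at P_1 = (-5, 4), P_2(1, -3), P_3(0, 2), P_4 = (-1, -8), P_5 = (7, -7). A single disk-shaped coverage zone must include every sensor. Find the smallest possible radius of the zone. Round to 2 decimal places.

By Welzl's lemma the MEC is supported by two points (diametrically opposite) or three points (on a circumcircle).
The farthest pair is P_1–P_5 with squared distance 265. The circle on this segment as diameter has centre (1, -1.5) and r² = 265/4 = 66.25.
Check P_2: distance² to centre = 2.25 ≤ 66.25, so it lies inside.
All remaining points lie in this disk, and no smaller disk contains both endpoints, so this is the minimum enclosing circle.
r = √(66.25) ≈ 8.14.

8.14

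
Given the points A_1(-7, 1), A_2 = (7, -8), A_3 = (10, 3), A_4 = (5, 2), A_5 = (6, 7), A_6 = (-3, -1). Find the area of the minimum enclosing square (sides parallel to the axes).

The bounding box has width 17 and height 15.
An axis-aligned square enclosing the set must have side ≥ max(width, height).
So the minimum side is max(17, 15) = 17.
Area = 17² = 289.

289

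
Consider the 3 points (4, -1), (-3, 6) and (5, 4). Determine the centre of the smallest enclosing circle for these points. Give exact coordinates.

(0.5, 2.5)

Call the three points A, B, C in the order given.
Side lengths²: AB² = 98, AC² = 26, BC² = 68.
Since AB² = 98 ≥ 68 + 26 = 94, the angle opposite AB is not acute, so the smallest enclosing circle has AB as diameter.
Centre = midpoint of AB = (0.5, 2.5), r² = 98/4 = 24.5.
Centre = (0.5, 2.5).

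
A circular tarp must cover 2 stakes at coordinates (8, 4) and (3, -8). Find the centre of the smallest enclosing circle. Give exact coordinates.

(5.5, -2)

The smallest circle enclosing two points has them as diameter endpoints.
Centre = midpoint = (5.5, -2); r² = |(8, 4)−(3, -8)|²/4 = 169/4 = 42.25.
Centre = (5.5, -2).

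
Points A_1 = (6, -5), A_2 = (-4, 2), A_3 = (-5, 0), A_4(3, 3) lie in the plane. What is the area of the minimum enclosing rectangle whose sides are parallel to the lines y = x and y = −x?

In coordinates u = x + y, v = x − y the rectangle is axis-aligned; the map (x,y)→(u,v) scales areas by 2.
u-values: 1, -2, -5, 6; range = 6 − (-5) = 11.
v-values: 11, -6, -5, 0; range = 11 − (-6) = 17.
Area = (11 × 17) / 2 = 93.5.

93.5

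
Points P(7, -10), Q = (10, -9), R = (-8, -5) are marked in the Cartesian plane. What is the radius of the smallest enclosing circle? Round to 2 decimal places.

Side lengths²: PQ² = 10, PR² = 250, QR² = 340.
Since QR² = 340 ≥ 250 + 10 = 260, the angle opposite QR is not acute, so the smallest enclosing circle has QR as diameter.
Centre = midpoint of QR = (1, -7), r² = 340/4 = 85.
r = √85 ≈ 9.22.

9.22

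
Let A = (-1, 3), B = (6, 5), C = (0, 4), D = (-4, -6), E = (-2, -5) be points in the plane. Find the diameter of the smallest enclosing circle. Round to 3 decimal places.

The farthest pair is B–D with squared distance 221. The circle on this segment as diameter has centre (1, -0.5) and r² = 221/4 = 55.25.
Check A: distance² to centre = 16.25 ≤ 55.25, so it lies inside.
All remaining points lie in this disk, and no smaller disk contains both endpoints, so this is the minimum enclosing circle.
Diameter = 2r = 2√(55.25) ≈ 14.866.

14.866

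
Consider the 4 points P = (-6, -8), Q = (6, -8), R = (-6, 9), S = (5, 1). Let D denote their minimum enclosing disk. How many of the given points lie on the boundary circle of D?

3

The minimum enclosing circle of a finite set is fixed by two of the points (as a diameter) or three (as a circumcircle).
The farthest pair is Q–R with squared distance 433. The circle on this segment as diameter has centre (0, 0.5) and r² = 433/4 = 108.25.
Check P: distance² to centre = 108.25 ≤ 108.25, so it lies inside.
All remaining points lie in this disk, and no smaller disk contains both endpoints, so this is the minimum enclosing circle.
The points at distance exactly r from the centre are P, Q, R — 3 points.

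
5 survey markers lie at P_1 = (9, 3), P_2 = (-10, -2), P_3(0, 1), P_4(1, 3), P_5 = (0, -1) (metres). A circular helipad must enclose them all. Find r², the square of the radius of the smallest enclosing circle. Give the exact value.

By Welzl's lemma the MEC is supported by two points (diametrically opposite) or three points (on a circumcircle).
The farthest pair is P_1–P_2 with squared distance 386. The circle on this segment as diameter has centre (-0.5, 0.5) and r² = 386/4 = 96.5.
Check P_3: distance² to centre = 0.5 ≤ 96.5, so it lies inside.
All remaining points lie in this disk, and no smaller disk contains both endpoints, so this is the minimum enclosing circle.

96.5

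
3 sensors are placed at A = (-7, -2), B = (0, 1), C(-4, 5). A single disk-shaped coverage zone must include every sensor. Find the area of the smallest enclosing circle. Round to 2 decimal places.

Side lengths²: AB² = 58, AC² = 58, BC² = 32.
Since AC² = 58 < 58 + 32 = 90, the triangle is acute, so the smallest enclosing circle is the circumcircle.
Circumcentre = (-4.1, 0.9), r² = 16.82.
Area = π·r² = π·16.82 ≈ 52.84.

52.84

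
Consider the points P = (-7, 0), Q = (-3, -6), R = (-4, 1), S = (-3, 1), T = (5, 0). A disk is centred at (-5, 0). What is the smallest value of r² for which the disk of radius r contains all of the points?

The required radius is the distance from (-5, 0) to the farthest point.
Squared distances: 4, 40, 2, 5, 100.
Maximum is 100, attained at T.

100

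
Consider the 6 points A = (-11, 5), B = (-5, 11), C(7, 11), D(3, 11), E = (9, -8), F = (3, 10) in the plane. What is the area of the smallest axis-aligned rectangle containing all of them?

380

x ranges over [-11, 9], width 20.
y ranges over [-8, 11], height 19.
Area = 20 × 19 = 380.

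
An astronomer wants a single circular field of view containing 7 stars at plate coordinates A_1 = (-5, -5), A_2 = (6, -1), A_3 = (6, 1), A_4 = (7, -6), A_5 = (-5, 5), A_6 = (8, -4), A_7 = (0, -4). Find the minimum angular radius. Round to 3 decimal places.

8.139

By Welzl's lemma the MEC is supported by two points (diametrically opposite) or three points (on a circumcircle).
The farthest pair is A_4–A_5 with squared distance 265. The circle on this segment as diameter has centre (1, -0.5) and r² = 265/4 = 66.25.
Check A_1: distance² to centre = 56.25 ≤ 66.25, so it lies inside.
All remaining points lie in this disk, and no smaller disk contains both endpoints, so this is the minimum enclosing circle.
r = √(66.25) ≈ 8.139.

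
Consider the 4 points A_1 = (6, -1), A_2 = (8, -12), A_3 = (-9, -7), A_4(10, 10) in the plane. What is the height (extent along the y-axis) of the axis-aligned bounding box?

22

max y = 10, min y = -12, so height = 22.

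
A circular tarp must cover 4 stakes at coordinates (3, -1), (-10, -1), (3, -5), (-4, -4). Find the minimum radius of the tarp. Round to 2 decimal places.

6.80

The minimum enclosing circle of a finite set is fixed by two of the points (as a diameter) or three (as a circumcircle).
The farthest pair is (-10, -1)–(3, -5) with squared distance 185. The circle on this segment as diameter has centre (-3.5, -3) and r² = 185/4 = 46.25.
Check (3, -1): distance² to centre = 46.25 ≤ 46.25, so it lies inside.
All remaining points lie in this disk, and no smaller disk contains both endpoints, so this is the minimum enclosing circle.
r = √(46.25) ≈ 6.80.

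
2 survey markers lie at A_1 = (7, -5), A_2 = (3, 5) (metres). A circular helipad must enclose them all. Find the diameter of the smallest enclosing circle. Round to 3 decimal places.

10.770

The smallest circle enclosing two points has them as diameter endpoints.
Centre = midpoint = (5, 0); r² = |A_1A_2|²/4 = 116/4 = 29.
Diameter = 2r = 2√29 ≈ 10.770.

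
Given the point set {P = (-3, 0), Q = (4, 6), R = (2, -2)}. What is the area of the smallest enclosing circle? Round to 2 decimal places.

Side lengths²: PQ² = 85, PR² = 29, QR² = 68.
Since PQ² = 85 < 68 + 29 = 97, the triangle is acute, so the smallest enclosing circle is the circumcircle.
Circumcentre = (10/11, 111/44), r² = 41905/1936.
Area = π·r² = π·41905/1936 ≈ 68.00.

68.00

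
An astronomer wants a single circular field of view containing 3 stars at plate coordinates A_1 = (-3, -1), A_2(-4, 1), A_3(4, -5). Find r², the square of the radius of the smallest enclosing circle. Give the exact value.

25

Side lengths²: A_1A_2² = 5, A_1A_3² = 65, A_2A_3² = 100.
Since A_2A_3² = 100 ≥ 65 + 5 = 70, the angle opposite A_2A_3 is not acute, so the smallest enclosing circle has A_2A_3 as diameter.
Centre = midpoint of A_2A_3 = (0, -2), r² = 100/4 = 25.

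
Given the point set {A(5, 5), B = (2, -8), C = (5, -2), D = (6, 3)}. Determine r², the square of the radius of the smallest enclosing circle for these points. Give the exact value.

44.5

The farthest pair is A–B with squared distance 178. The circle on this segment as diameter has centre (3.5, -1.5) and r² = 178/4 = 44.5.
Check C: distance² to centre = 2.5 ≤ 44.5, so it lies inside.
All remaining points lie in this disk, and no smaller disk contains both endpoints, so this is the minimum enclosing circle.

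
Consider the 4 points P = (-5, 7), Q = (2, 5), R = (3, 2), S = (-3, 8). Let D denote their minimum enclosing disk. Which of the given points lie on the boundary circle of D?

P, R

By Welzl's lemma the MEC is supported by two points (diametrically opposite) or three points (on a circumcircle).
The farthest pair is P–R with squared distance 89. The circle on this segment as diameter has centre (-1, 4.5) and r² = 89/4 = 22.25.
Check Q: distance² to centre = 9.25 ≤ 22.25, so it lies inside.
All remaining points lie in this disk, and no smaller disk contains both endpoints, so this is the minimum enclosing circle.
The points at distance exactly r from the centre are P, R — 2 points.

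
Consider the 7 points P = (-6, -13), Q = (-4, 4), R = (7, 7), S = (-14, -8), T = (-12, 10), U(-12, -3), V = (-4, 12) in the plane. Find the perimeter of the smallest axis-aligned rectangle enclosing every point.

Width = max x − min x = 7 − (-14) = 21.
Height = max y − min y = 12 − (-13) = 25.
Perimeter = 2(21 + 25) = 92.

92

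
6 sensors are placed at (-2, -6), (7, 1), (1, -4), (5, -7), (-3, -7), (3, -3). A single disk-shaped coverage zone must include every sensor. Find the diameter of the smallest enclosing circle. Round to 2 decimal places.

12.81

The minimum enclosing circle of a finite set is fixed by two of the points (as a diameter) or three (as a circumcircle).
The farthest pair is (7, 1)–(-3, -7) with squared distance 164. The circle on this segment as diameter has centre (2, -3) and r² = 164/4 = 41.
Check (-2, -6): distance² to centre = 25 ≤ 41, so it lies inside.
All remaining points lie in this disk, and no smaller disk contains both endpoints, so this is the minimum enclosing circle.
Diameter = 2r = 2√41 ≈ 12.81.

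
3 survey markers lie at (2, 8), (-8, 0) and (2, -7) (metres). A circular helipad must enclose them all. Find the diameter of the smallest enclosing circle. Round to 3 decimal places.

Call the three points A, B, C in the order given.
Side lengths²: AB² = 164, AC² = 225, BC² = 149.
Since AC² = 225 < 164 + 149 = 313, the triangle is acute, so the smallest enclosing circle is the circumcircle.
Circumcentre = (-0.2, 0.5), r² = 61.09.
Diameter = 2r = 2√(61.09) ≈ 15.632.

15.632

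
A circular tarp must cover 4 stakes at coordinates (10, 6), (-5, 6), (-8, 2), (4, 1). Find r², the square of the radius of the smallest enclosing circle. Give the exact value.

The farthest pair is (10, 6)–(-8, 2) with squared distance 340. The circle on this segment as diameter has centre (1, 4) and r² = 340/4 = 85.
Check (-5, 6): distance² to centre = 40 ≤ 85, so it lies inside.
All remaining points lie in this disk, and no smaller disk contains both endpoints, so this is the minimum enclosing circle.

85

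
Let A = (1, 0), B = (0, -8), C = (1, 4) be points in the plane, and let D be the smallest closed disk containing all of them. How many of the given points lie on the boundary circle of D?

Side lengths²: AB² = 65, AC² = 16, BC² = 145.
Since BC² = 145 ≥ 65 + 16 = 81, the angle opposite BC is not acute, so the smallest enclosing circle has BC as diameter.
Centre = midpoint of BC = (0.5, -2), r² = 145/4 = 36.25.
The points at distance exactly r from the centre are B, C — 2 points.

2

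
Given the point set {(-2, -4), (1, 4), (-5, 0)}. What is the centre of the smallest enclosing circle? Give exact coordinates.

(-13/18, 1/12)

Call the three points A, B, C in the order given.
Side lengths²: AB² = 73, AC² = 25, BC² = 52.
Since AB² = 73 < 52 + 25 = 77, the triangle is acute, so the smallest enclosing circle is the circumcircle.
Circumcentre = (-13/18, 1/12), r² = 23725/1296.
Centre = (-13/18, 1/12).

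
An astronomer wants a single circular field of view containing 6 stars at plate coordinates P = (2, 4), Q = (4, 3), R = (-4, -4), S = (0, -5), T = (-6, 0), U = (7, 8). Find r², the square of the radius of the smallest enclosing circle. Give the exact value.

66.25

By Welzl's lemma the MEC is supported by two points (diametrically opposite) or three points (on a circumcircle).
The farthest pair is R–U with squared distance 265. The circle on this segment as diameter has centre (1.5, 2) and r² = 265/4 = 66.25.
Check P: distance² to centre = 4.25 ≤ 66.25, so it lies inside.
All remaining points lie in this disk, and no smaller disk contains both endpoints, so this is the minimum enclosing circle.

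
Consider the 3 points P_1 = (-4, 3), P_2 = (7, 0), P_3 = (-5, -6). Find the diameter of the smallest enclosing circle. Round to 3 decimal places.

13.580

Side lengths²: P_1P_2² = 130, P_1P_3² = 82, P_2P_3² = 180.
Since P_2P_3² = 180 < 130 + 82 = 212, the triangle is acute, so the smallest enclosing circle is the circumcircle.
Circumcentre = (9/17, -35/17), r² = 13325/289.
Diameter = 2r = 2√(13325/289) ≈ 13.580.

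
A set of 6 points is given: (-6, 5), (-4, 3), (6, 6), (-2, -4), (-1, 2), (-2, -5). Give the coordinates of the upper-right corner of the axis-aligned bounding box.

x-range [-6, 6], y-range [-5, 6].
The upper-right corner is (6, 6).

(6, 6)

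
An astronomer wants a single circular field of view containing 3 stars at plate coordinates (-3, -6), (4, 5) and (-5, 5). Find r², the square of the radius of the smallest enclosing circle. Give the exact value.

Call the three points A, B, C in the order given.
Side lengths²: AB² = 170, AC² = 125, BC² = 81.
Since AB² = 170 < 125 + 81 = 206, the triangle is acute, so the smallest enclosing circle is the circumcircle.
Circumcentre = (-0.5, 3/22), r² = 10625/242.

10625/242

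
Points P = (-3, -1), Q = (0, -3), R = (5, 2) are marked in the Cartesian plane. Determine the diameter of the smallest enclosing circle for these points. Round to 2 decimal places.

8.54

Side lengths²: PQ² = 13, PR² = 73, QR² = 50.
Since PR² = 73 ≥ 50 + 13 = 63, the angle opposite PR is not acute, so the smallest enclosing circle has PR as diameter.
Centre = midpoint of PR = (1, 0.5), r² = 73/4 = 18.25.
Diameter = 2r = 2√(18.25) ≈ 8.54.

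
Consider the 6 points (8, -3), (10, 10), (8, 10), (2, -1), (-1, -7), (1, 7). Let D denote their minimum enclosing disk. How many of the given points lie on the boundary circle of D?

2

The minimum enclosing circle of a finite set is fixed by two of the points (as a diameter) or three (as a circumcircle).
The farthest pair is (10, 10)–(-1, -7) with squared distance 410. The circle on this segment as diameter has centre (4.5, 1.5) and r² = 410/4 = 102.5.
Check (8, -3): distance² to centre = 32.5 ≤ 102.5, so it lies inside.
All remaining points lie in this disk, and no smaller disk contains both endpoints, so this is the minimum enclosing circle.
The points at distance exactly r from the centre are (10, 10), (-1, -7) — 2 points.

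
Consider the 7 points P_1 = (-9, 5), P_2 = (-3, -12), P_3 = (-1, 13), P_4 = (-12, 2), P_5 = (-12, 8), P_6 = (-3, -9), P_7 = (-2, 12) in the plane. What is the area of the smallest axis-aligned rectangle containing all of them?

x ranges over [-12, -1], width 11.
y ranges over [-12, 13], height 25.
Area = 11 × 25 = 275.

275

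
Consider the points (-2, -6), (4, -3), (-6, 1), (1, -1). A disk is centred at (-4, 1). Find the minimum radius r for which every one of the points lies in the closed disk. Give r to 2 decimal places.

8.94

The required radius is the distance from (-4, 1) to the farthest point.
Squared distances: 53, 80, 4, 29.
Maximum is 80, attained at (4, -3).
r = √80 ≈ 8.94.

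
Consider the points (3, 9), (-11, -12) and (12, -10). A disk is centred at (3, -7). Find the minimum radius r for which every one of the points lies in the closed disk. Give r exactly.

16

The required radius is the distance from (3, -7) to the farthest point.
Squared distances: 256, 221, 90.
Maximum is 256, attained at (3, 9).
r = √256 = 16.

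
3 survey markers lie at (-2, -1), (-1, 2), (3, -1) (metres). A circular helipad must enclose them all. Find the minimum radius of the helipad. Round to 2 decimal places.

Call the three points A, B, C in the order given.
Side lengths²: AB² = 10, AC² = 25, BC² = 25.
Since BC² = 25 < 25 + 10 = 35, the triangle is acute, so the smallest enclosing circle is the circumcircle.
Circumcentre = (0.5, -1/6), r² = 125/18.
r = √(125/18) ≈ 2.64.

2.64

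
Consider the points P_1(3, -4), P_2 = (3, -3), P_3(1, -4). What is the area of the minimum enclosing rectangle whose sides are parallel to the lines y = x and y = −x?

In coordinates u = x + y, v = x − y the rectangle is axis-aligned; the map (x,y)→(u,v) scales areas by 2.
u-values: -1, 0, -3; range = 0 − (-3) = 3.
v-values: 7, 6, 5; range = 7 − 5 = 2.
Area = (3 × 2) / 2 = 3.

3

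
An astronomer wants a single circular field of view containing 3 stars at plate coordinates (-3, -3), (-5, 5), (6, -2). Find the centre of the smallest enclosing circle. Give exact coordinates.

Call the three points A, B, C in the order given.
Side lengths²: AB² = 68, AC² = 82, BC² = 170.
Since BC² = 170 ≥ 82 + 68 = 150, the angle opposite BC is not acute, so the smallest enclosing circle has BC as diameter.
Centre = midpoint of BC = (0.5, 1.5), r² = 170/4 = 42.5.
Centre = (0.5, 1.5).

(0.5, 1.5)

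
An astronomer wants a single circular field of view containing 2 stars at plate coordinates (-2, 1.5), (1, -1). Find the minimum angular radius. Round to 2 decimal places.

1.95

The smallest circle enclosing two points has them as diameter endpoints.
Centre = midpoint = (-0.5, 0.25); r² = |(-2, 1.5)−(1, -1)|²/4 = 15.25/4 = 3.8125.
r = √(3.8125) ≈ 1.95.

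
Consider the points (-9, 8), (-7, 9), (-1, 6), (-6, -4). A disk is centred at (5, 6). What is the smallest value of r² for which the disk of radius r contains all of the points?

221

The required radius is the distance from (5, 6) to the farthest point.
Squared distances: 200, 153, 36, 221.
Maximum is 221, attained at (-6, -4).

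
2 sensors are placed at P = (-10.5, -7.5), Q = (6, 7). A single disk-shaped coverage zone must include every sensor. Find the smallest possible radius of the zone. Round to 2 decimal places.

The smallest circle enclosing two points has them as diameter endpoints.
Centre = midpoint = (-2.25, -0.25); r² = |PQ|²/4 = 482.5/4 = 120.625.
r = √(120.625) ≈ 10.98.

10.98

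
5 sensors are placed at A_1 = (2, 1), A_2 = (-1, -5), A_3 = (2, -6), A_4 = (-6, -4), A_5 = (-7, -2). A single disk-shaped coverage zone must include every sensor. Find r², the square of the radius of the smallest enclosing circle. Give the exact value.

The minimum enclosing circle of a finite set is fixed by two of the points (as a diameter) or three (as a circumcircle).
The minimum enclosing circle is determined by three boundary points: A_1, A_3, A_5.
Their circumcentre is (-11/6, -2.5) with r² = 485/18.
The farthest remaining point A_4 is at distance² 353/18 ≤ 485/18.

485/18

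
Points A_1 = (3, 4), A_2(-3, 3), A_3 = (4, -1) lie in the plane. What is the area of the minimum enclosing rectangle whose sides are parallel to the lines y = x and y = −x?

38.5

In coordinates u = x + y, v = x − y the rectangle is axis-aligned; the map (x,y)→(u,v) scales areas by 2.
u-values: 7, 0, 3; range = 7 − 0 = 7.
v-values: -1, -6, 5; range = 5 − (-6) = 11.
Area = (7 × 11) / 2 = 38.5.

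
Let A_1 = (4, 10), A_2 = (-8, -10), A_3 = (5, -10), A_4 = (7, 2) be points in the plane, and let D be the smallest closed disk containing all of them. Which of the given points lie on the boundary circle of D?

A_1, A_2, A_3

The minimum enclosing circle of a finite set is fixed by two of the points (as a diameter) or three (as a circumcircle).
The minimum enclosing circle is determined by three boundary points: A_1, A_2, A_3.
Their circumcentre is (-1.5, -0.3) with r² = 136.34.
The farthest remaining point A_4 is at distance² 77.54 ≤ 136.34.
The points at distance exactly r from the centre are A_1, A_2, A_3 — 3 points.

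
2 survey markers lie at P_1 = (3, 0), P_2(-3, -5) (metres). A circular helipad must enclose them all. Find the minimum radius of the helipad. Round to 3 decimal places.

3.905

The smallest circle enclosing two points has them as diameter endpoints.
Centre = midpoint = (0, -2.5); r² = |P_1P_2|²/4 = 61/4 = 15.25.
r = √(15.25) ≈ 3.905.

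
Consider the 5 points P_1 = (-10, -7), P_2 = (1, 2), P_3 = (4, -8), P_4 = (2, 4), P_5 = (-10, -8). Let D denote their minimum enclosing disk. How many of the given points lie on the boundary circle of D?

The minimum enclosing circle is determined by three boundary points: P_3, P_4, P_5.
Their circumcentre is (-3, -3) with r² = 74.
The farthest remaining point P_1 is at distance² 65 ≤ 74.
The points at distance exactly r from the centre are P_3, P_4, P_5 — 3 points.

3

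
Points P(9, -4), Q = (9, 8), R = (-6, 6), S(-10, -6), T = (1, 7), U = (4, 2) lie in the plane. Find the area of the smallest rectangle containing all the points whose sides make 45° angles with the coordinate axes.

In coordinates u = x + y, v = x − y the rectangle is axis-aligned; the map (x,y)→(u,v) scales areas by 2.
u-values: 5, 17, 0, -16, 8, 6; range = 17 − (-16) = 33.
v-values: 13, 1, -12, -4, -6, 2; range = 13 − (-12) = 25.
Area = (33 × 25) / 2 = 412.5.

412.5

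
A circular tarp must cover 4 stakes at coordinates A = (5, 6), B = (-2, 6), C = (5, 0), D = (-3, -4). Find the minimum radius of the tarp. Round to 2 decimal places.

6.40

The minimum enclosing circle of a finite set is fixed by two of the points (as a diameter) or three (as a circumcircle).
The farthest pair is A–D with squared distance 164. The circle on this segment as diameter has centre (1, 1) and r² = 164/4 = 41.
Check B: distance² to centre = 34 ≤ 41, so it lies inside.
All remaining points lie in this disk, and no smaller disk contains both endpoints, so this is the minimum enclosing circle.
r = √41 ≈ 6.40.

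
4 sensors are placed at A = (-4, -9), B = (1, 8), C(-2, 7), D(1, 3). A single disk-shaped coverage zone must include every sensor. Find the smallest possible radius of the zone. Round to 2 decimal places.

8.86

A smallest enclosing disk is always determined by at most three of the input points on its boundary.
The farthest pair is A–B with squared distance 314. The circle on this segment as diameter has centre (-1.5, -0.5) and r² = 314/4 = 78.5.
Check C: distance² to centre = 56.5 ≤ 78.5, so it lies inside.
All remaining points lie in this disk, and no smaller disk contains both endpoints, so this is the minimum enclosing circle.
r = √(78.5) ≈ 8.86.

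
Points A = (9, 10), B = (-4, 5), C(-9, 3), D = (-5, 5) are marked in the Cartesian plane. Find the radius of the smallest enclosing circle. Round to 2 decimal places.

The minimum enclosing circle of a finite set is fixed by two of the points (as a diameter) or three (as a circumcircle).
The farthest pair is A–C with squared distance 373. The circle on this segment as diameter has centre (0, 6.5) and r² = 373/4 = 93.25.
Check B: distance² to centre = 18.25 ≤ 93.25, so it lies inside.
All remaining points lie in this disk, and no smaller disk contains both endpoints, so this is the minimum enclosing circle.
r = √(93.25) ≈ 9.66.

9.66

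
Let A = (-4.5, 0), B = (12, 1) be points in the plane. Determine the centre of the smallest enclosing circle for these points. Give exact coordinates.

The smallest circle enclosing two points has them as diameter endpoints.
Centre = midpoint = (3.75, 0.5); r² = |AB|²/4 = 273.25/4 = 68.3125.
Centre = (3.75, 0.5).

(3.75, 0.5)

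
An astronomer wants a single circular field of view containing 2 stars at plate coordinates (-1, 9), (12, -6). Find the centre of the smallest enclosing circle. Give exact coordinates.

(5.5, 1.5)

The smallest circle enclosing two points has them as diameter endpoints.
Centre = midpoint = (5.5, 1.5); r² = |(-1, 9)−(12, -6)|²/4 = 394/4 = 98.5.
Centre = (5.5, 1.5).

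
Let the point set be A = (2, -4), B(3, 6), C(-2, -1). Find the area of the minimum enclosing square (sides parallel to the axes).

100

The bounding box has width 5 and height 10.
An axis-aligned square enclosing the set must have side ≥ max(width, height).
So the minimum side is max(5, 10) = 10.
Area = 10² = 100.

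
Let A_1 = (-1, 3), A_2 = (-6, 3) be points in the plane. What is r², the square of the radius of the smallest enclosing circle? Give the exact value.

6.25

The smallest circle enclosing two points has them as diameter endpoints.
Centre = midpoint = (-3.5, 3); r² = |A_1A_2|²/4 = 25/4 = 6.25.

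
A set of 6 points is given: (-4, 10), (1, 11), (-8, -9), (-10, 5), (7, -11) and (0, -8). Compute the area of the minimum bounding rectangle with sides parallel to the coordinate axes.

374

x ranges over [-10, 7], width 17.
y ranges over [-11, 11], height 22.
Area = 17 × 22 = 374.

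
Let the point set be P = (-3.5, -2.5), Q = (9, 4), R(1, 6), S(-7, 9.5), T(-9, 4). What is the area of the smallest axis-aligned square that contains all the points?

The bounding box has width 18 and height 12.
An axis-aligned square enclosing the set must have side ≥ max(width, height).
So the minimum side is max(18, 12) = 18.
Area = 18² = 324.

324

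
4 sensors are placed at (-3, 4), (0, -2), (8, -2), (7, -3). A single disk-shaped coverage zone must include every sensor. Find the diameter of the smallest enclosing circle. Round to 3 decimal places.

12.530

A smallest enclosing disk is always determined by at most three of the input points on its boundary.
The farthest pair is (-3, 4)–(8, -2) with squared distance 157. The circle on this segment as diameter has centre (2.5, 1) and r² = 157/4 = 39.25.
Check (0, -2): distance² to centre = 15.25 ≤ 39.25, so it lies inside.
All remaining points lie in this disk, and no smaller disk contains both endpoints, so this is the minimum enclosing circle.
Diameter = 2r = 2√(39.25) ≈ 12.530.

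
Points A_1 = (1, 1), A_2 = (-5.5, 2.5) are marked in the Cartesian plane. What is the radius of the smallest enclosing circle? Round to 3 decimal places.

The smallest circle enclosing two points has them as diameter endpoints.
Centre = midpoint = (-2.25, 1.75); r² = |A_1A_2|²/4 = 44.5/4 = 11.125.
r = √(11.125) ≈ 3.335.

3.335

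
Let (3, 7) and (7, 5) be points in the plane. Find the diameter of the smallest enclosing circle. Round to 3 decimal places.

The smallest circle enclosing two points has them as diameter endpoints.
Centre = midpoint = (5, 6); r² = |(3, 7)−(7, 5)|²/4 = 20/4 = 5.
Diameter = 2r = 2√5 ≈ 4.472.

4.472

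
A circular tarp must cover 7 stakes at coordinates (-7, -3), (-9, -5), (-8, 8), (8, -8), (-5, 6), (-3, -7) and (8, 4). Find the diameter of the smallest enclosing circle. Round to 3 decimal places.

22.627

A smallest enclosing disk is always determined by at most three of the input points on its boundary.
The farthest pair is (-8, 8)–(8, -8) with squared distance 512. The circle on this segment as diameter has centre (0, 0) and r² = 512/4 = 128.
Check (-7, -3): distance² to centre = 58 ≤ 128, so it lies inside.
All remaining points lie in this disk, and no smaller disk contains both endpoints, so this is the minimum enclosing circle.
Diameter = 2r = 2√128 ≈ 22.627.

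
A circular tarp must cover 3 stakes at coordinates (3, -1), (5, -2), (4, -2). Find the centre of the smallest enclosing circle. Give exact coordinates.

(4, -1.5)

Call the three points A, B, C in the order given.
Side lengths²: AB² = 5, AC² = 2, BC² = 1.
Since AB² = 5 ≥ 2 + 1 = 3, the angle opposite AB is not acute, so the smallest enclosing circle has AB as diameter.
Centre = midpoint of AB = (4, -1.5), r² = 5/4 = 1.25.
Centre = (4, -1.5).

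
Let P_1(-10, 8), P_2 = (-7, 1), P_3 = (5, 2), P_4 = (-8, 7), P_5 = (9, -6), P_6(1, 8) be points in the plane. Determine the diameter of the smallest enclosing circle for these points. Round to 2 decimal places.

A smallest enclosing disk is always determined by at most three of the input points on its boundary.
The farthest pair is P_1–P_5 with squared distance 557. The circle on this segment as diameter has centre (-0.5, 1) and r² = 557/4 = 139.25.
Check P_2: distance² to centre = 42.25 ≤ 139.25, so it lies inside.
All remaining points lie in this disk, and no smaller disk contains both endpoints, so this is the minimum enclosing circle.
Diameter = 2r = 2√(139.25) ≈ 23.60.

23.60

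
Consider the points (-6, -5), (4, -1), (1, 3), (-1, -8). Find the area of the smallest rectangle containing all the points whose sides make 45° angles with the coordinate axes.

In coordinates u = x + y, v = x − y the rectangle is axis-aligned; the map (x,y)→(u,v) scales areas by 2.
u-values: -11, 3, 4, -9; range = 4 − (-11) = 15.
v-values: -1, 5, -2, 7; range = 7 − (-2) = 9.
Area = (15 × 9) / 2 = 67.5.

67.5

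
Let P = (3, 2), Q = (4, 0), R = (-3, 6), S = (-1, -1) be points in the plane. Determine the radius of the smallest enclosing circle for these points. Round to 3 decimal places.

4.610

The farthest pair is Q–R with squared distance 85. The circle on this segment as diameter has centre (0.5, 3) and r² = 85/4 = 21.25.
Check P: distance² to centre = 7.25 ≤ 21.25, so it lies inside.
All remaining points lie in this disk, and no smaller disk contains both endpoints, so this is the minimum enclosing circle.
r = √(21.25) ≈ 4.610.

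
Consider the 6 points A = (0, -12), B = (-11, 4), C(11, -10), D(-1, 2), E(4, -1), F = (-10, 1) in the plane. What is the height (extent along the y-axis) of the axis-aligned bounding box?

16

max y = 4, min y = -12, so height = 16.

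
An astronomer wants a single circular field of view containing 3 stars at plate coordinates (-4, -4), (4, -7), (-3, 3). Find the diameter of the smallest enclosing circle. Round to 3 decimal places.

12.207

Call the three points A, B, C in the order given.
Side lengths²: AB² = 73, AC² = 50, BC² = 149.
Since BC² = 149 ≥ 73 + 50 = 123, the angle opposite BC is not acute, so the smallest enclosing circle has BC as diameter.
Centre = midpoint of BC = (0.5, -2), r² = 149/4 = 37.25.
Diameter = 2r = 2√(37.25) ≈ 12.207.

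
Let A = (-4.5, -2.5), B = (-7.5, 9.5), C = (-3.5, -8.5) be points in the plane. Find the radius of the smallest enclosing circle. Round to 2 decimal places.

Side lengths²: AB² = 153, AC² = 37, BC² = 340.
Since BC² = 340 ≥ 153 + 37 = 190, the angle opposite BC is not acute, so the smallest enclosing circle has BC as diameter.
Centre = midpoint of BC = (-5.5, 0.5), r² = 340/4 = 85.
r = √85 ≈ 9.22.

9.22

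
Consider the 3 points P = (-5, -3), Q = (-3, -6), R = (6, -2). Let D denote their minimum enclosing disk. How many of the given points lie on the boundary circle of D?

2

Side lengths²: PQ² = 13, PR² = 122, QR² = 97.
Since PR² = 122 ≥ 97 + 13 = 110, the angle opposite PR is not acute, so the smallest enclosing circle has PR as diameter.
Centre = midpoint of PR = (0.5, -2.5), r² = 122/4 = 30.5.
The points at distance exactly r from the centre are P, R — 2 points.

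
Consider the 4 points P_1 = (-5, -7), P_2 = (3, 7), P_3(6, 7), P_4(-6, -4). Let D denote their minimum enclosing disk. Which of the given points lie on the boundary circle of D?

P_1, P_3

The minimum enclosing circle of a finite set is fixed by two of the points (as a diameter) or three (as a circumcircle).
The farthest pair is P_1–P_3 with squared distance 317. The circle on this segment as diameter has centre (0.5, 0) and r² = 317/4 = 79.25.
Check P_2: distance² to centre = 55.25 ≤ 79.25, so it lies inside.
All remaining points lie in this disk, and no smaller disk contains both endpoints, so this is the minimum enclosing circle.
The points at distance exactly r from the centre are P_1, P_3 — 2 points.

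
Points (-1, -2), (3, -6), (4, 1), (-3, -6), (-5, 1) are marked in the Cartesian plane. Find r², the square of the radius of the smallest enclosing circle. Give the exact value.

2825/98

The minimum enclosing circle is determined by three boundary points: (3, -6), (4, 1), (-5, 1).
Their circumcentre is (-0.5, -27/14) with r² = 2825/98.
The farthest remaining point (-3, -6) is at distance² 2237/98 ≤ 2825/98.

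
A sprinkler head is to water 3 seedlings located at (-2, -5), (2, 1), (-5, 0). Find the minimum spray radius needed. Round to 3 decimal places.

3.912

Call the three points A, B, C in the order given.
Side lengths²: AB² = 52, AC² = 34, BC² = 50.
Since AB² = 52 < 50 + 34 = 84, the triangle is acute, so the smallest enclosing circle is the circumcircle.
Circumcentre = (-24/19, -22/19), r² = 5525/361.
r = √(5525/361) ≈ 3.912.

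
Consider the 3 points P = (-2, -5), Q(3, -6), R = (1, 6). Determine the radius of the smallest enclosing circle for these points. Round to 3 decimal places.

Side lengths²: PQ² = 26, PR² = 130, QR² = 148.
Since QR² = 148 < 130 + 26 = 156, the triangle is acute, so the smallest enclosing circle is the circumcircle.
Circumcentre = (46/29, -2/29), r² = 31265/841.
r = √(31265/841) ≈ 6.097.

6.097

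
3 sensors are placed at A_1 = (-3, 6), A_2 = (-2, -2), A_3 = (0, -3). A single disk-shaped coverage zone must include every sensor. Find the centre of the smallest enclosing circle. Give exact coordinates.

(-1.5, 1.5)

Side lengths²: A_1A_2² = 65, A_1A_3² = 90, A_2A_3² = 5.
Since A_1A_3² = 90 ≥ 65 + 5 = 70, the angle opposite A_1A_3 is not acute, so the smallest enclosing circle has A_1A_3 as diameter.
Centre = midpoint of A_1A_3 = (-1.5, 1.5), r² = 90/4 = 22.5.
Centre = (-1.5, 1.5).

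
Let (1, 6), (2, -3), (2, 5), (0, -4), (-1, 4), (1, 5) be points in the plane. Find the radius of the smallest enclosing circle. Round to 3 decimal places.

5.025

The minimum enclosing circle of a finite set is fixed by two of the points (as a diameter) or three (as a circumcircle).
The farthest pair is (1, 6)–(0, -4) with squared distance 101. The circle on this segment as diameter has centre (0.5, 1) and r² = 101/4 = 25.25.
Check (2, -3): distance² to centre = 18.25 ≤ 25.25, so it lies inside.
All remaining points lie in this disk, and no smaller disk contains both endpoints, so this is the minimum enclosing circle.
r = √(25.25) ≈ 5.025.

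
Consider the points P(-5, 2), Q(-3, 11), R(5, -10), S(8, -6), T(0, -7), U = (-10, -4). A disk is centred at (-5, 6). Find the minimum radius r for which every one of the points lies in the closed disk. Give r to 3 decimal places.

The required radius is the distance from (-5, 6) to the farthest point.
Squared distances: 16, 29, 356, 313, 194, 125.
Maximum is 356, attained at R.
r = √356 ≈ 18.868.

18.868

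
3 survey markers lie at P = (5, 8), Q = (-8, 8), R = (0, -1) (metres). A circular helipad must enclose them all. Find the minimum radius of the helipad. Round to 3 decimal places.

Side lengths²: PQ² = 169, PR² = 106, QR² = 145.
Since PQ² = 169 < 145 + 106 = 251, the triangle is acute, so the smallest enclosing circle is the circumcircle.
Circumcentre = (-1.5, 103/18), r² = 7685/162.
r = √(7685/162) ≈ 6.888.

6.888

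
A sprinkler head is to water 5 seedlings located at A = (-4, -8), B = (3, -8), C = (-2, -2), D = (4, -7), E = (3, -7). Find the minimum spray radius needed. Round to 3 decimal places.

The minimum enclosing circle is determined by three boundary points: A, C, D.
Their circumcentre is (-9/46, -273/46) with r² = 19825/1058.
The farthest remaining point B is at distance² 15317/1058 ≤ 19825/1058.
r = √(19825/1058) ≈ 4.329.

4.329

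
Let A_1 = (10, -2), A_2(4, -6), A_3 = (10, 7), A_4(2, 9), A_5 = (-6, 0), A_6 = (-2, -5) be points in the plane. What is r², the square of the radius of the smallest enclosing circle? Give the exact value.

By Welzl's lemma the MEC is supported by two points (diametrically opposite) or three points (on a circumcircle).
The minimum enclosing circle is determined by three boundary points: A_1, A_3, A_5.
Their circumcentre is (2.4375, 2.5) with r² = 77.44140625.
The farthest remaining point A_6 is at distance² 75.94140625 ≤ 77.44140625.

77.44140625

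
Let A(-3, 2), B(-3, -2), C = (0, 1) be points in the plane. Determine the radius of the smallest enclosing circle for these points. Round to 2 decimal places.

Side lengths²: AB² = 16, AC² = 10, BC² = 18.
Since BC² = 18 < 16 + 10 = 26, the triangle is acute, so the smallest enclosing circle is the circumcircle.
Circumcentre = (-2, 0), r² = 5.
r = √5 ≈ 2.24.

2.24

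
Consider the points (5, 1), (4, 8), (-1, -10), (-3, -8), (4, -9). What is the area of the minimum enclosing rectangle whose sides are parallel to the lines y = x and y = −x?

195.5

In coordinates u = x + y, v = x − y the rectangle is axis-aligned; the map (x,y)→(u,v) scales areas by 2.
u-values: 6, 12, -11, -11, -5; range = 12 − (-11) = 23.
v-values: 4, -4, 9, 5, 13; range = 13 − (-4) = 17.
Area = (23 × 17) / 2 = 195.5.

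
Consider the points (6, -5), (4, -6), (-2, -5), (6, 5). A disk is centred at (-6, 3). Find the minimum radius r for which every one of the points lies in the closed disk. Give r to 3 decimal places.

14.422

The required radius is the distance from (-6, 3) to the farthest point.
Squared distances: 208, 181, 80, 148.
Maximum is 208, attained at (6, -5).
r = √208 ≈ 14.422.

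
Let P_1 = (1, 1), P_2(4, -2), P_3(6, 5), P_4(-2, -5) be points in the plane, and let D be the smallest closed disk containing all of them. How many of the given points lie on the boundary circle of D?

2

The minimum enclosing circle of a finite set is fixed by two of the points (as a diameter) or three (as a circumcircle).
The farthest pair is P_3–P_4 with squared distance 164. The circle on this segment as diameter has centre (2, 0) and r² = 164/4 = 41.
Check P_1: distance² to centre = 2 ≤ 41, so it lies inside.
All remaining points lie in this disk, and no smaller disk contains both endpoints, so this is the minimum enclosing circle.
The points at distance exactly r from the centre are P_3, P_4 — 2 points.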